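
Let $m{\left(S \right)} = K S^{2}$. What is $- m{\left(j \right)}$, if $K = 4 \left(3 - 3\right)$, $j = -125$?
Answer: $0$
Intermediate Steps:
$K = 0$ ($K = 4 \cdot 0 = 0$)
$m{\left(S \right)} = 0$ ($m{\left(S \right)} = 0 S^{2} = 0$)
$- m{\left(j \right)} = \left(-1\right) 0 = 0$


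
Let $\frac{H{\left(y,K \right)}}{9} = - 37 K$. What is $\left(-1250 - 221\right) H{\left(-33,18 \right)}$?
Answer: $8817174$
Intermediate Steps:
$H{\left(y,K \right)} = - 333 K$ ($H{\left(y,K \right)} = 9 \left(- 37 K\right) = - 333 K$)
$\left(-1250 - 221\right) H{\left(-33,18 \right)} = \left(-1250 - 221\right) \left(\left(-333\right) 18\right) = \left(-1471\right) \left(-5994\right) = 8817174$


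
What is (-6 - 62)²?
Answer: 4624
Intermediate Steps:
(-6 - 62)² = (-68)² = 4624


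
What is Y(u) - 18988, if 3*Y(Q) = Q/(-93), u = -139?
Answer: -5297513/279 ≈ -18988.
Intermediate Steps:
Y(Q) = -Q/279 (Y(Q) = (Q/(-93))/3 = (Q*(-1/93))/3 = (-Q/93)/3 = -Q/279)
Y(u) - 18988 = -1/279*(-139) - 18988 = 139/279 - 18988 = -5297513/279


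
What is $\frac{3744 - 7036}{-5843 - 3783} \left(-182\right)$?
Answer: $- \frac{299572}{4813} \approx -62.242$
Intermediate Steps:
$\frac{3744 - 7036}{-5843 - 3783} \left(-182\right) = - \frac{3292}{-9626} \left(-182\right) = \left(-3292\right) \left(- \frac{1}{9626}\right) \left(-182\right) = \frac{1646}{4813} \left(-182\right) = - \frac{299572}{4813}$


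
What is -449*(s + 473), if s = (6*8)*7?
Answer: -363241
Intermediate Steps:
s = 336 (s = 48*7 = 336)
-449*(s + 473) = -449*(336 + 473) = -449*809 = -363241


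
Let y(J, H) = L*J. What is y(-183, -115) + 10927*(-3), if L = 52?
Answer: -42297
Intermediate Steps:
y(J, H) = 52*J
y(-183, -115) + 10927*(-3) = 52*(-183) + 10927*(-3) = -9516 - 32781 = -42297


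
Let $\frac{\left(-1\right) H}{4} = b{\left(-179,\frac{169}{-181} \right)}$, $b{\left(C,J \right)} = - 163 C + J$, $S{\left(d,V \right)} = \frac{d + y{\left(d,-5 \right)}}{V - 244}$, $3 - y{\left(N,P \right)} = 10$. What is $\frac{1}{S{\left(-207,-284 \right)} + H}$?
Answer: $- \frac{47784}{5576577241} \approx -8.5687 \cdot 10^{-6}$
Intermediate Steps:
$y{\left(N,P \right)} = -7$ ($y{\left(N,P \right)} = 3 - 10 = -7$)
$S{\left(d,V \right)} = \frac{-7 + d}{-244 + V}$ ($S{\left(d,V \right)} = \frac{d - 7}{V - 244} = \frac{-7 + d}{-244 + V}$)
$b{\left(C,J \right)} = J - 163 C$
$H = - \frac{21123472}{181}$ ($H = - 4 \left(\frac{169}{-181} - -29177\right) = - 4 \left(169 \left(- \frac{1}{181}\right) + 29177\right) = - 4 \left(- \frac{169}{181} + 29177\right) = \left(-4\right) \frac{5280868}{181} = - \frac{21123472}{181} \approx -1.167 \cdot 10^{5}$)
$\frac{1}{S{\left(-207,-284 \right)} + H} = \frac{1}{\frac{-7 - 207}{-244 - 284} - \frac{21123472}{181}} = \frac{1}{\frac{1}{-528} \left(-214\right) - \frac{21123472}{181}} = \frac{1}{\left(- \frac{1}{528}\right) \left(-214\right) - \frac{21123472}{181}} = \frac{1}{\frac{107}{264} - \frac{21123472}{181}} = \frac{1}{- \frac{5576577241}{47784}} = - \frac{47784}{5576577241}$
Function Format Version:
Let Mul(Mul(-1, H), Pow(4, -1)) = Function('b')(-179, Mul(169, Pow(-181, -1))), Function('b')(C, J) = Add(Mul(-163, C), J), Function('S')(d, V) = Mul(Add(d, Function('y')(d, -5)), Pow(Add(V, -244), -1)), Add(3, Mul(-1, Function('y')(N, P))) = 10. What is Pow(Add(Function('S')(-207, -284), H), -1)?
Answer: Rational(-47784, 5576577241) ≈ -8.5687e-6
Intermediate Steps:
Function('y')(N, P) = -7 (Function('y')(N, P) = Add(3, Mul(-1, 10)) = Add(3, -10) = -7)
Function('S')(d, V) = Mul(Pow(Add(-244, V), -1), Add(-7, d)) (Function('S')(d, V) = Mul(Add(d, -7), Pow(Add(V, -244), -1)) = Mul(Add(-7, d), Pow(Add(-244, V), -1)) = Mul(Pow(Add(-244, V), -1), Add(-7, d)))
Function('b')(C, J) = Add(J, Mul(-163, C))
H = Rational(-21123472, 181) (H = Mul(-4, Add(Mul(169, Pow(-181, -1)), Mul(-163, -179))) = Mul(-4, Add(Mul(169, Rational(-1, 181)), 29177)) = Mul(-4, Add(Rational(-169, 181), 29177)) = Mul(-4, Rational(5280868, 181)) = Rational(-21123472, 181) ≈ -1.1670e+5)
Pow(Add(Function('S')(-207, -284), H), -1) = Pow(Add(Mul(Pow(Add(-244, -284), -1), Add(-7, -207)), Rational(-21123472, 181)), -1) = Pow(Add(Mul(Pow(-528, -1), -214), Rational(-21123472, 181)), -1) = Pow(Add(Mul(Rational(-1, 528), -214), Rational(-21123472, 181)), -1) = Pow(Add(Rational(107, 264), Rational(-21123472, 181)), -1) = Pow(Rational(-5576577241, 47784), -1) = Rational(-47784, 5576577241)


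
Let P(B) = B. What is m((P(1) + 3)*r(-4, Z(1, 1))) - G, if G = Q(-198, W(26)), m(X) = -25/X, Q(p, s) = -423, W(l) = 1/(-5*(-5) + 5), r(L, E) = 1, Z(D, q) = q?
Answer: 1667/4 ≈ 416.75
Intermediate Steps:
W(l) = 1/30 (W(l) = 1/(25 + 5) = 1/30)
G = -423
m((P(1) + 3)*r(-4, Z(1, 1))) - G = -25/(1 + 3) - 1*(-423) = -25/(4*1) + 423 = -25/4 + 423 = 1667/4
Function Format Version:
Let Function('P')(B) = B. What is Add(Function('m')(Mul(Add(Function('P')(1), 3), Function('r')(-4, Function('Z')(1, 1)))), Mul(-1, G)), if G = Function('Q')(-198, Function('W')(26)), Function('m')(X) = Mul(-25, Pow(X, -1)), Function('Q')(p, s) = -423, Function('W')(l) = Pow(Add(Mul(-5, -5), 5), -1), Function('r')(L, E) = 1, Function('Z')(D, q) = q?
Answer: Rational(1667, 4) ≈ 416.75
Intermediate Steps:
Function('W')(l) = Rational(1, 30) (Function('W')(l) = Pow(Add(25, 5), -1) = Pow(30, -1) = Rational(1, 30))
G = -423
Add(Function('m')(Mul(Add(Function('P')(1), 3), Function('r')(-4, Function('Z')(1, 1)))), Mul(-1, G)) = Add(Mul(-25, Pow(Mul(Add(1, 3), 1), -1)), Mul(-1, -423)) = Add(Mul(-25, Pow(Mul(4, 1), -1)), 423) = Add(Mul(-25, Pow(4, -1)), 423) = Add(Mul(-25, Rational(1, 4)), 423) = Add(Rational(-25, 4), 423) = Rational(1667, 4)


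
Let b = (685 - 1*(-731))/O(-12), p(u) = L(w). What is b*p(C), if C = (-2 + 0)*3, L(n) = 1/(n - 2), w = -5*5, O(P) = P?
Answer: 118/27 ≈ 4.3704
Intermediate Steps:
w = -25
L(n) = 1/(-2 + n)
C = -6 (C = -2*3 = -6)
p(u) = -1/27 (p(u) = 1/(-2 - 25) = 1/(-27) = -1/27)
b = -118 (b = (685 - 1*(-731))/(-12) = (685 + 731)*(-1/12) = 1416*(-1/12) = -118)
b*p(C) = -118*(-1/27) = 118/27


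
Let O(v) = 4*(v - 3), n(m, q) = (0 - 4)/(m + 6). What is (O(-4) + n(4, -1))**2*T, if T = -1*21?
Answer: -423444/25 ≈ -16938.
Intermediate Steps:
n(m, q) = -4/(6 + m)
O(v) = -12 + 4*v (O(v) = 4*(-3 + v) = -12 + 4*v)
T = -21
(O(-4) + n(4, -1))**2*T = ((-12 + 4*(-4)) - 4/(6 + 4))**2*(-21) = ((-12 - 16) - 4/10)**2*(-21) = (-28 - 4*1/10)**2*(-21) = (-28 - 2/5)**2*(-21) = (-142/5)**2*(-21) = (20164/25)*(-21) = -423444/25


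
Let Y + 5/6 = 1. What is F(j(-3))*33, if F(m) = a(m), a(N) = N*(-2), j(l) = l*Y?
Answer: 33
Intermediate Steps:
Y = ⅙ (Y = -⅚ + 1 = ⅙ ≈ 0.16667)
j(l) = l/6 (j(l) = l*(⅙) = l/6)
a(N) = -2*N
F(m) = -2*m
F(j(-3))*33 = -(-3)/3*33 = -2*(-½)*33 = 1*33 = 33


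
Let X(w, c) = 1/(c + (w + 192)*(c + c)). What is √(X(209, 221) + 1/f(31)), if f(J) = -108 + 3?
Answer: I*√3304820689170/18633615 ≈ 0.097561*I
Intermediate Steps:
f(J) = -105
X(w, c) = 1/(c + 2*c*(192 + w)) (X(w, c) = 1/(c + (192 + w)*(2*c)) = 1/(c + 2*c*(192 + w)))
√(X(209, 221) + 1/f(31)) = √(1/(221*(385 + 2*209)) + 1/(-105)) = √(1/(221*(385 + 418)) - 1/105) = √((1/221)/803 - 1/105) = √((1/221)*(1/803) - 1/105) = √(1/177463 - 1/105) = √(-177358/18633615) = I*√3304820689170/18633615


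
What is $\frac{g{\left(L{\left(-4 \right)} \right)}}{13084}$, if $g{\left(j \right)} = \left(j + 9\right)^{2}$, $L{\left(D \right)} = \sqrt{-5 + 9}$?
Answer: $\frac{121}{13084} \approx 0.0092479$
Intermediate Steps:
$L{\left(D \right)} = 2$ ($L{\left(D \right)} = \sqrt{4} = 2$)
$g{\left(j \right)} = \left(9 + j\right)^{2}$
$\frac{g{\left(L{\left(-4 \right)} \right)}}{13084} = \frac{\left(9 + 2\right)^{2}}{13084} = 11^{2} \cdot \frac{1}{13084} = 121 \cdot \frac{1}{13084} = \frac{121}{13084}$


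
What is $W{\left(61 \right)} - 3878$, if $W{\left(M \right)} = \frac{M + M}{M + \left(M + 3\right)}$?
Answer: $- \frac{484628}{125} \approx -3877.0$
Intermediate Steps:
$W{\left(M \right)} = \frac{2 M}{3 + 2 M}$ ($W{\left(M \right)} = \frac{2 M}{M + \left(3 + M\right)} = \frac{2 M}{3 + 2 M}$)
$W{\left(61 \right)} - 3878 = 2 \cdot 61 \frac{1}{3 + 2 \cdot 61} - 3878 = 2 \cdot 61 \frac{1}{3 + 122} - 3878 = 2 \cdot 61 \cdot \frac{1}{125} - 3878 = \frac{122}{125} - 3878 = - \frac{484628}{125}$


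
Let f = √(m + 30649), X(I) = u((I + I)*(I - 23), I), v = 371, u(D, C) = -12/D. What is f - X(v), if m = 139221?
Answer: 1/21518 + √169870 ≈ 412.15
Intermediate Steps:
X(I) = -6/(I*(-23 + I)) (X(I) = -12*1/((I - 23)*(I + I)) = -12*1/(2*I*(-23 + I)) = -6/(I*(-23 + I)))
f = √169870 (f = √(139221 + 30649) = √169870 ≈ 412.15)
f - X(v) = √169870 - (-6)/(371*(-23 + 371)) = √169870 - (-6)/(371*348) = √169870 - 1*(-1/21518) = √169870 + 1/21518 = 1/21518 + √169870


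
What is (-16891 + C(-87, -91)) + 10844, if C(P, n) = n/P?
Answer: -525998/87 ≈ -6046.0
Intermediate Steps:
(-16891 + C(-87, -91)) + 10844 = (-16891 - 91/(-87)) + 10844 = (-16891 - 91*(-1/87)) + 10844 = (-16891 + 91/87) + 10844 = -1469426/87 + 10844 = -525998/87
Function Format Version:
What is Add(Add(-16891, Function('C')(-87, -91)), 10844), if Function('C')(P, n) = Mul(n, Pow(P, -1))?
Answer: Rational(-525998, 87) ≈ -6046.0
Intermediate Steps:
Add(Add(-16891, Function('C')(-87, -91)), 10844) = Add(Add(-16891, Mul(-91, Pow(-87, -1))), 10844) = Add(Add(-16891, Mul(-91, Rational(-1, 87))), 10844) = Add(Add(-16891, Rational(91, 87)), 10844) = Add(Rational(-1469426, 87), 10844) = Rational(-525998, 87)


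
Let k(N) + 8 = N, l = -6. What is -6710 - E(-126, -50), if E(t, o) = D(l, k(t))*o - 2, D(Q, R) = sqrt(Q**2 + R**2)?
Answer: -6708 + 100*sqrt(4498) ≈ -1.2869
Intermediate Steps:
k(N) = -8 + N
E(t, o) = -2 + o*sqrt(36 + (-8 + t)**2) (E(t, o) = sqrt((-6)**2 + (-8 + t)**2)*o - 2 = sqrt(36 + (-8 + t)**2)*o - 2 = o*sqrt(36 + (-8 + t)**2) - 2 = -2 + o*sqrt(36 + (-8 + t)**2))
-6710 - E(-126, -50) = -6710 - (-2 - 50*sqrt(36 + (-8 - 126)**2)) = -6710 - (-2 - 50*sqrt(36 + (-134)**2)) = -6710 - (-2 - 50*sqrt(36 + 17956)) = -6710 - (-2 - 100*sqrt(4498)) = -6710 + (2 + 100*sqrt(4498)) = -6708 + 100*sqrt(4498)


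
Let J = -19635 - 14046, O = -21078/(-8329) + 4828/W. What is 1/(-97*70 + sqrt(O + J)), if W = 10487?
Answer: -16945167262/115141732762679 - I*sqrt(5243709067775592055)/575708663813395 ≈ -0.00014717 - 3.9776e-6*I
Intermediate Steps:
O = 261257398/87346223 (O = -21078/(-8329) + 4828/10487 = -21078*(-1/8329) + 4828*(1/10487) = 21078/8329 + 4828/10487 = 261257398/87346223 ≈ 2.9911)
J = -33681
1/(-97*70 + sqrt(O + J)) = 1/(-97*70 + sqrt(261257398/87346223 - 33681)) = 1/(-6790 + sqrt(-2941646879465/87346223)) = 1/(-6790 + 7*I*sqrt(5243709067775592055)/87346223)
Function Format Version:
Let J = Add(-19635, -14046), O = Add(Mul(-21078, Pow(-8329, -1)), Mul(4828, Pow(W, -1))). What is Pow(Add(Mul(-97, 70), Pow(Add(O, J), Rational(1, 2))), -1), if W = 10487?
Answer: Add(Rational(-16945167262, 115141732762679), Mul(Rational(-1, 575708663813395), I, Pow(5243709067775592055, Rational(1, 2)))) ≈ Add(-0.00014717, Mul(-3.9776e-6, I))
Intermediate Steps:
O = Rational(261257398, 87346223) (O = Add(Mul(-21078, Pow(-8329, -1)), Mul(4828, Pow(10487, -1))) = Add(Mul(-21078, Rational(-1, 8329)), Mul(4828, Rational(1, 10487))) = Add(Rational(21078, 8329), Rational(4828, 10487)) = Rational(261257398, 87346223) ≈ 2.9911)
J = -33681
Pow(Add(Mul(-97, 70), Pow(Add(O, J), Rational(1, 2))), -1) = Pow(Add(Mul(-97, 70), Pow(Add(Rational(261257398, 87346223), -33681), Rational(1, 2))), -1) = Pow(Add(-6790, Pow(Rational(-2941646879465, 87346223), Rational(1, 2))), -1) = Pow(Add(-6790, Mul(Rational(7, 87346223), I, Pow(5243709067775592055, Rational(1, 2)))), -1)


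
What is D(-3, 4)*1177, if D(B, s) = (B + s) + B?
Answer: -2354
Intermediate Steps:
D(B, s) = s + 2*B
D(-3, 4)*1177 = (4 + 2*(-3))*1177 = (4 - 6)*1177 = -2*1177 = -2354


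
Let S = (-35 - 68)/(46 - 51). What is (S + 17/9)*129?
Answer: 43516/15 ≈ 2901.1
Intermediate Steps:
S = 103/5 (S = -103/(-5) = -103*(-1/5) = 103/5 ≈ 20.600)
(S + 17/9)*129 = (103/5 + 17/9)*129 = (1012/45)*129 = 43516/15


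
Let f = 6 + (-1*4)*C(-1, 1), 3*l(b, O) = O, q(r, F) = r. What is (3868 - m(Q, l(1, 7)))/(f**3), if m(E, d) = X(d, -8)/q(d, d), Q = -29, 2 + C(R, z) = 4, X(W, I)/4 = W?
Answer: -483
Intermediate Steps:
X(W, I) = 4*W
C(R, z) = 2 (C(R, z) = -2 + 4 = 2)
l(b, O) = O/3
f = -2 (f = 6 - 1*4*2 = 6 - 4*2 = 6 - 8 = -2)
m(E, d) = 4 (m(E, d) = (4*d)/d = 4)
(3868 - m(Q, l(1, 7)))/(f**3) = (3868 - 1*4)/((-2)**3) = (3868 - 4)/(-8) = 3864*(-1/8) = -483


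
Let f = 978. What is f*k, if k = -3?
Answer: -2934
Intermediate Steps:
f*k = 978*(-3) = -2934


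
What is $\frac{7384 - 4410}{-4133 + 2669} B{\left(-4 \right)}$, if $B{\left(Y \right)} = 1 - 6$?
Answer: $\frac{7435}{732} \approx 10.157$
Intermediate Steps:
$B{\left(Y \right)} = -5$ ($B{\left(Y \right)} = 1 - 6 = -5$)
$\frac{7384 - 4410}{-4133 + 2669} B{\left(-4 \right)} = \frac{7384 - 4410}{-4133 + 2669} \left(-5\right) = \frac{2974}{-1464} \left(-5\right) = 2974 \left(- \frac{1}{1464}\right) \left(-5\right) = \left(- \frac{1487}{732}\right) \left(-5\right) = \frac{7435}{732}$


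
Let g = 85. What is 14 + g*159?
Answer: 13529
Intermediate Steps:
14 + g*159 = 14 + 85*159 = 14 + 13515 = 13529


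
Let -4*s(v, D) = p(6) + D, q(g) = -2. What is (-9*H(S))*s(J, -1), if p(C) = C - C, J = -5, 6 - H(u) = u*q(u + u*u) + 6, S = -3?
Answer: 27/2 ≈ 13.500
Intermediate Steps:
H(u) = 2*u (H(u) = 6 - (u*(-2) + 6) = 6 - (-2*u + 6) = 6 - (6 - 2*u) = 6 + (-6 + 2*u) = 2*u)
p(C) = 0
s(v, D) = -D/4 (s(v, D) = -(0 + D)/4 = -D/4)
(-9*H(S))*s(J, -1) = (-18*(-3))*(-¼*(-1)) = -9*(-6)*(¼) = 54*(¼) = 27/2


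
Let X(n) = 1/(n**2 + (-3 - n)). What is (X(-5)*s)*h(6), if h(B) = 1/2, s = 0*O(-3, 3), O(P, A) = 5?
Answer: 0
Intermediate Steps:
s = 0 (s = 0*5 = 0)
X(n) = 1/(-3 + n**2 - n)
h(B) = 1/2
(X(-5)*s)*h(6) = (0/(-3 + (-5)**2 - 1*(-5)))*(1/2) = (0/(-3 + 25 + 5))*(1/2) = (0/27)*(1/2) = ((1/27)*0)*(1/2) = 0*(1/2) = 0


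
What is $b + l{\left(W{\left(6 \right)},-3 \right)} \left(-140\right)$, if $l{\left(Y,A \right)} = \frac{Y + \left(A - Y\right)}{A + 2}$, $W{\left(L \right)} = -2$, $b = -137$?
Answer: $-557$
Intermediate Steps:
$l{\left(Y,A \right)} = \frac{A}{2 + A}$
$b + l{\left(W{\left(6 \right)},-3 \right)} \left(-140\right) = -137 + - \frac{3}{2 - 3} \left(-140\right) = -137 + - \frac{3}{-1} \left(-140\right) = -137 + \left(-3\right) \left(-1\right) \left(-140\right) = -137 + 3 \left(-140\right) = -137 - 420 = -557$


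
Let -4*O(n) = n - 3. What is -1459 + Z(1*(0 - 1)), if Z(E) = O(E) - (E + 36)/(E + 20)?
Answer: -27737/19 ≈ -1459.8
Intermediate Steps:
O(n) = ¾ - n/4 (O(n) = -(n - 3)/4 = -(-3 + n)/4 = ¾ - n/4)
Z(E) = ¾ - E/4 - (36 + E)/(20 + E) (Z(E) = (¾ - E/4) - (E + 36)/(E + 20) = (¾ - E/4) - (36 + E)/(20 + E) = ¾ - E/4 - (36 + E)/(20 + E))
-1459 + Z(1*(0 - 1)) = -1459 + (-84 - (1*(0 - 1))² - 21*(0 - 1))/(4*(20 + 1*(0 - 1))) = -1459 + (-84 - (1*(-1))² - 21*(-1))/(4*(20 + 1*(-1))) = -1459 + (-84 - 1*(-1)² - 21*(-1))/(4*(20 - 1)) = -1459 + (¼)*(-84 - 1*1 + 21)/19 = -1459 + (¼)*(1/19)*(-84 - 1 + 21) = -1459 + (¼)*(1/19)*(-64) = -1459 - 16/19 = -27737/19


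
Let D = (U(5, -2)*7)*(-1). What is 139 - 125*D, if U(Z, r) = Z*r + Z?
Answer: -4236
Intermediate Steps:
U(Z, r) = Z + Z*r
D = 35 (D = ((5*(1 - 2))*7)*(-1) = ((5*(-1))*7)*(-1) = -5*7*(-1) = -35*(-1) = 35)
139 - 125*D = 139 - 125*35 = 139 - 4375 = -4236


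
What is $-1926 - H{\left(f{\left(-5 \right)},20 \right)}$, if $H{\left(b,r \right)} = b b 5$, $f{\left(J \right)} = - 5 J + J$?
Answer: $-3926$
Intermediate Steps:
$f{\left(J \right)} = - 4 J$
$H{\left(b,r \right)} = 5 b^{2}$ ($H{\left(b,r \right)} = b^{2} \cdot 5 = 5 b^{2}$)
$-1926 - H{\left(f{\left(-5 \right)},20 \right)} = -1926 - 5 \left(\left(-4\right) \left(-5\right)\right)^{2} = -1926 - 5 \cdot 20^{2} = -1926 - 5 \cdot 400 = -1926 - 2000 = -3926$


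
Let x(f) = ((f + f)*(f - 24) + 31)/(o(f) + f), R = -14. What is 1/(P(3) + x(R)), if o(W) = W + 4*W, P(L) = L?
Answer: -28/281 ≈ -0.099644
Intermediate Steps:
o(W) = 5*W
x(f) = (31 + 2*f*(-24 + f))/(6*f) (x(f) = ((f + f)*(f - 24) + 31)/(5*f + f) = ((2*f)*(-24 + f) + 31)/((6*f)) = (2*f*(-24 + f) + 31)*(1/(6*f)) = (31 + 2*f*(-24 + f))*(1/(6*f)) = (31 + 2*f*(-24 + f))/(6*f))
1/(P(3) + x(R)) = 1/(3 + (-8 + (⅓)*(-14) + (31/6)/(-14))) = 1/(3 + (-8 - 14/3 + (31/6)*(-1/14))) = 1/(3 + (-8 - 14/3 - 31/84)) = 1/(3 - 365/28) = 1/(-281/28) = -28/281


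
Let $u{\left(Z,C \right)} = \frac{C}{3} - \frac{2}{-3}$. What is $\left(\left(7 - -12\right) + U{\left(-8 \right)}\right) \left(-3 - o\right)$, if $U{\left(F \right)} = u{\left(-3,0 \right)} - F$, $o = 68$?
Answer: $- \frac{5893}{3} \approx -1964.3$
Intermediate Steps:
$u{\left(Z,C \right)} = \frac{2}{3} + \frac{C}{3}$ ($u{\left(Z,C \right)} = C \frac{1}{3} - - \frac{2}{3} = \frac{C}{3} + \frac{2}{3} = \frac{2}{3} + \frac{C}{3}$)
$U{\left(F \right)} = \frac{2}{3} - F$ ($U{\left(F \right)} = \left(\frac{2}{3} + \frac{1}{3} \cdot 0\right) - F = \left(\frac{2}{3} + 0\right) - F = \frac{2}{3} - F$)
$\left(\left(7 - -12\right) + U{\left(-8 \right)}\right) \left(-3 - o\right) = \left(\left(7 - -12\right) + \left(\frac{2}{3} - -8\right)\right) \left(-3 - 68\right) = \left(\left(7 + 12\right) + \left(\frac{2}{3} + 8\right)\right) \left(-3 - 68\right) = \left(19 + \frac{26}{3}\right) \left(-71\right) = \frac{83}{3} \left(-71\right) = - \frac{5893}{3}$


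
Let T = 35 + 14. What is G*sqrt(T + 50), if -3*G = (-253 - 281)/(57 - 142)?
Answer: -534*sqrt(11)/85 ≈ -20.836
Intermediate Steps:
T = 49
G = -178/85 (G = -(-253 - 281)/(3*(57 - 142)) = -(-178)/(-85) = -(-178)*(-1)/85 = -1/3*534/85 = -178/85 ≈ -2.0941)
G*sqrt(T + 50) = -178*sqrt(49 + 50)/85 = -534*sqrt(11)/85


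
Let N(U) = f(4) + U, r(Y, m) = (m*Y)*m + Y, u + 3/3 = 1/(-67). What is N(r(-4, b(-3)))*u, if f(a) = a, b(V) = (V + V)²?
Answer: 352512/67 ≈ 5261.4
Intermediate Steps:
b(V) = 4*V² (b(V) = (2*V)² = 4*V²)
u = -68/67 (u = -1 + 1/(-67) = -1 - 1/67 = -68/67 ≈ -1.0149)
r(Y, m) = Y + Y*m² (r(Y, m) = (Y*m)*m + Y = Y*m² + Y = Y + Y*m²)
N(U) = 4 + U
N(r(-4, b(-3)))*u = (4 - 4*(1 + (4*(-3)²)²))*(-68/67) = (4 - 4*(1 + (4*9)²))*(-68/67) = (4 - 4*(1 + 36²))*(-68/67) = (4 - 4*(1 + 1296))*(-68/67) = (4 - 4*1297)*(-68/67) = (4 - 5188)*(-68/67) = -5184*(-68/67) = 352512/67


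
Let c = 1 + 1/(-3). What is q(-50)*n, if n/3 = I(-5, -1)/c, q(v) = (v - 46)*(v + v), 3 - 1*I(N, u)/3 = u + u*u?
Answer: 388800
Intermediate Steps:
I(N, u) = 9 - 3*u - 3*u² (I(N, u) = 9 - 3*(u + u*u) = 9 - 3*(u + u²) = 9 + (-3*u - 3*u²) = 9 - 3*u - 3*u²)
q(v) = 2*v*(-46 + v) (q(v) = (-46 + v)*(2*v) = 2*v*(-46 + v))
c = ⅔ (c = 1 - ⅓ = ⅔ ≈ 0.66667)
n = 81/2 (n = 3*((9 - 3*(-1) - 3*(-1)²)/(⅔)) = 3*((9 + 3 - 3*1)*(3/2)) = 3*((9 + 3 - 3)*(3/2)) = 3*(9*(3/2)) = 3*(27/2) = 81/2 ≈ 40.500)
q(-50)*n = (2*(-50)*(-46 - 50))*(81/2) = (2*(-50)*(-96))*(81/2) = 9600*(81/2) = 388800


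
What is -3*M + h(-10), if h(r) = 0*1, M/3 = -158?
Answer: 1422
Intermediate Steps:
M = -474 (M = 3*(-158) = -474)
h(r) = 0
-3*M + h(-10) = -3*(-474) + 0 = 1422 + 0 = 1422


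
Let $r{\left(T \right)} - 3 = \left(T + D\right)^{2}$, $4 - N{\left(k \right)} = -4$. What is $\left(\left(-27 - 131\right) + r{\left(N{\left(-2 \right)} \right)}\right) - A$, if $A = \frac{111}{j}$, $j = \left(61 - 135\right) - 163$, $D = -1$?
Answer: $- \frac{8337}{79} \approx -105.53$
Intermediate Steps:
$N{\left(k \right)} = 8$ ($N{\left(k \right)} = 4 - -4 = 4 + 4 = 8$)
$r{\left(T \right)} = 3 + \left(-1 + T\right)^{2}$ ($r{\left(T \right)} = 3 + \left(T - 1\right)^{2} = 3 + \left(-1 + T\right)^{2}$)
$j = -237$ ($j = -74 - 163 = -237$)
$A = - \frac{37}{79}$ ($A = \frac{111}{-237} = 111 \left(- \frac{1}{237}\right) = - \frac{37}{79} \approx -0.46835$)
$\left(\left(-27 - 131\right) + r{\left(N{\left(-2 \right)} \right)}\right) - A = \left(\left(-27 - 131\right) + \left(3 + \left(-1 + 8\right)^{2}\right)\right) - - \frac{37}{79} = \left(-158 + \left(3 + 7^{2}\right)\right) + \frac{37}{79} = \left(-158 + \left(3 + 49\right)\right) + \frac{37}{79} = \left(-158 + 52\right) + \frac{37}{79} = -106 + \frac{37}{79} = - \frac{8337}{79}$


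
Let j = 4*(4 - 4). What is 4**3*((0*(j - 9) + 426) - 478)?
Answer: -3328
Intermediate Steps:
j = 0 (j = 4*0 = 0)
4**3*((0*(j - 9) + 426) - 478) = 4**3*((0*(0 - 9) + 426) - 478) = 64*((0*(-9) + 426) - 478) = 64*((0 + 426) - 478) = 64*(426 - 478) = 64*(-52) = -3328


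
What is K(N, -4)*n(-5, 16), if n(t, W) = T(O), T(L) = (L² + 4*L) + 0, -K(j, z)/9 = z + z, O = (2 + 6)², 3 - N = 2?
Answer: 313344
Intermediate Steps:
N = 1 (N = 3 - 1*2 = 3 - 2 = 1)
O = 64 (O = 8² = 64)
K(j, z) = -18*z (K(j, z) = -9*(z + z) = -18*z)
T(L) = L² + 4*L
n(t, W) = 4352 (n(t, W) = 64*(4 + 64) = 64*68 = 4352)
K(N, -4)*n(-5, 16) = -18*(-4)*4352 = 72*4352 = 313344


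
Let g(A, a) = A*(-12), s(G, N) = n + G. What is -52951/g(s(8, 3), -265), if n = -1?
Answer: 52951/84 ≈ 630.37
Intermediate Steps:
s(G, N) = -1 + G
g(A, a) = -12*A
-52951/g(s(8, 3), -265) = -52951*(-1/(12*(-1 + 8))) = -52951/((-12*7)) = -52951/(-84) = -52951*(-1/84) = 52951/84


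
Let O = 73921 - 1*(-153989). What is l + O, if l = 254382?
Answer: 482292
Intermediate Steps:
O = 227910 (O = 73921 + 153989 = 227910)
l + O = 254382 + 227910 = 482292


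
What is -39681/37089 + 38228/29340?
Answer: 7044382/30227535 ≈ 0.23305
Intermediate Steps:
-39681/37089 + 38228/29340 = -39681*1/37089 + 38228*(1/29340) = -4409/4121 + 9557/7335 = 7044382/30227535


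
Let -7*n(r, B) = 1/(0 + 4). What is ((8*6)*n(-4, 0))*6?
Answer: -72/7 ≈ -10.286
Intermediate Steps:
n(r, B) = -1/28 (n(r, B) = -1/(7*(0 + 4)) = -⅐/4 = -⅐*¼ = -1/28)
((8*6)*n(-4, 0))*6 = ((8*6)*(-1/28))*6 = (48*(-1/28))*6 = -12/7*6 = -72/7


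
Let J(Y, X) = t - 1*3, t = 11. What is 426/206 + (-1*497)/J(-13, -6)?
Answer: -49487/824 ≈ -60.057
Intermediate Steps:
J(Y, X) = 8 (J(Y, X) = 11 - 1*3 = 11 - 3 = 8)
426/206 + (-1*497)/J(-13, -6) = 426/206 - 1*497/8 = 426*(1/206) - 497*⅛ = 213/103 - 497/8 = -49487/824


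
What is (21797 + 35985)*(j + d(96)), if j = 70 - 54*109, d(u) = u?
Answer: -330513040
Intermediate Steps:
j = -5816 (j = 70 - 5886 = -5816)
(21797 + 35985)*(j + d(96)) = (21797 + 35985)*(-5816 + 96) = 57782*(-5720) = -330513040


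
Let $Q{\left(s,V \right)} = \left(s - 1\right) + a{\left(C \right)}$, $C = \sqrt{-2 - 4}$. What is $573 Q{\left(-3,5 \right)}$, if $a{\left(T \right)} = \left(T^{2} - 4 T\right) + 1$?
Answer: $-5157 - 2292 i \sqrt{6} \approx -5157.0 - 5614.2 i$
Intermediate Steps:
$C = i \sqrt{6}$ ($C = \sqrt{-6} = i \sqrt{6} \approx 2.4495 i$)
$a{\left(T \right)} = 1 + T^{2} - 4 T$
$Q{\left(s,V \right)} = -6 + s - 4 i \sqrt{6}$ ($Q{\left(s,V \right)} = \left(s - 1\right) + \left(1 + \left(i \sqrt{6}\right)^{2} - 4 i \sqrt{6}\right) = \left(-1 + s\right) - \left(5 + 4 i \sqrt{6}\right) = -6 + s - 4 i \sqrt{6}$)
$573 Q{\left(-3,5 \right)} = 573 \left(-6 - 3 - 4 i \sqrt{6}\right) = 573 \left(-9 - 4 i \sqrt{6}\right) = -5157 - 2292 i \sqrt{6}$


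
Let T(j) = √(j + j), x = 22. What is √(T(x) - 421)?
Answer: √(-421 + 2*√11) ≈ 20.356*I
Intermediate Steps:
T(j) = √2*√j (T(j) = √(2*j) = √2*√j)
√(T(x) - 421) = √(√2*√22 - 421) = √(2*√11 - 421) = √(-421 + 2*√11)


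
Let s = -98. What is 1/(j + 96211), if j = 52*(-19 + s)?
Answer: 1/90127 ≈ 1.1095e-5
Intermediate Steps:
j = -6084 (j = 52*(-19 - 98) = 52*(-117) = -6084)
1/(j + 96211) = 1/(-6084 + 96211) = 1/90127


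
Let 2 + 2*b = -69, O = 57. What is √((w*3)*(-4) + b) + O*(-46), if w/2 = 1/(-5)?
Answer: -2622 + I*√3070/10 ≈ -2622.0 + 5.5408*I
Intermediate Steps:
w = -⅖ (w = 2/(-5) = 2*(-⅕) = -⅖ ≈ -0.40000)
b = -71/2 (b = -1 + (½)*(-69) = -1 - 69/2 = -71/2 ≈ -35.500)
√((w*3)*(-4) + b) + O*(-46) = √(-⅖*3*(-4) - 71/2) + 57*(-46) = √(-6/5*(-4) - 71/2) - 2622 = √(24/5 - 71/2) - 2622 = √(-307/10) - 2622 = I*√3070/10 - 2622 = -2622 + I*√3070/10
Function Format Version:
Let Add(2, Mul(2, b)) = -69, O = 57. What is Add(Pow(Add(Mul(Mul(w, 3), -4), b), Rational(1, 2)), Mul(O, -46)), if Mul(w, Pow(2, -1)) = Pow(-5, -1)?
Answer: Add(-2622, Mul(Rational(1, 10), I, Pow(3070, Rational(1, 2)))) ≈ Add(-2622.0, Mul(5.5408, I))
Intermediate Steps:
w = Rational(-2, 5) (w = Mul(2, Pow(-5, -1)) = Mul(2, Rational(-1, 5)) = Rational(-2, 5) ≈ -0.40000)
b = Rational(-71, 2) (b = Add(-1, Mul(Rational(1, 2), -69)) = Add(-1, Rational(-69, 2)) = Rational(-71, 2) ≈ -35.500)
Add(Pow(Add(Mul(Mul(w, 3), -4), b), Rational(1, 2)), Mul(O, -46)) = Add(Pow(Add(Mul(Mul(Rational(-2, 5), 3), -4), Rational(-71, 2)), Rational(1, 2)), Mul(57, -46)) = Add(Pow(Add(Mul(Rational(-6, 5), -4), Rational(-71, 2)), Rational(1, 2)), -2622) = Add(Pow(Add(Rational(24, 5), Rational(-71, 2)), Rational(1, 2)), -2622) = Add(Pow(Rational(-307, 10), Rational(1, 2)), -2622) = Add(Mul(Rational(1, 10), I, Pow(3070, Rational(1, 2))), -2622) = Add(-2622, Mul(Rational(1, 10), I, Pow(3070, Rational(1, 2))))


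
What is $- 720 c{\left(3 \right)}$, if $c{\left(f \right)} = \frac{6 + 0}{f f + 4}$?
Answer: $- \frac{4320}{13} \approx -332.31$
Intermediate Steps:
$c{\left(f \right)} = \frac{6}{4 + f^{2}}$ ($c{\left(f \right)} = \frac{6}{f^{2} + 4} = \frac{6}{4 + f^{2}}$)
$- 720 c{\left(3 \right)} = - 720 \frac{6}{4 + 3^{2}} = - 720 \frac{6}{4 + 9} = - 720 \cdot \frac{6}{13} = - 720 \cdot 6 \cdot \frac{1}{13} = \left(-720\right) \frac{6}{13} = - \frac{4320}{13}$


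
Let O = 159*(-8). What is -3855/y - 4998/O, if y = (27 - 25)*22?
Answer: -48788/583 ≈ -83.684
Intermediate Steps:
y = 44 (y = 2*22 = 44)
O = -1272
-3855/y - 4998/O = -3855/44 - 4998/(-1272) = -3855*1/44 - 4998*(-1/1272) = -3855/44 + 833/212 = -48788/583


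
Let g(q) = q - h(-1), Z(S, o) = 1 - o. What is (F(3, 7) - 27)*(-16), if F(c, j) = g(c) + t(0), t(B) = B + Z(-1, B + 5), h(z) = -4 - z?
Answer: 400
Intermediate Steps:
g(q) = 3 + q (g(q) = q - (-4 - 1*(-1)) = q - (-4 + 1) = q - 1*(-3) = q + 3 = 3 + q)
t(B) = -4 (t(B) = B + (1 - (B + 5)) = B + (1 - (5 + B)) = B + (1 + (-5 - B)) = B + (-4 - B) = -4)
F(c, j) = -1 + c (F(c, j) = (3 + c) - 4 = -1 + c)
(F(3, 7) - 27)*(-16) = ((-1 + 3) - 27)*(-16) = (2 - 27)*(-16) = -25*(-16) = 400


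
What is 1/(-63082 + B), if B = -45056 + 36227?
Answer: -1/71911 ≈ -1.3906e-5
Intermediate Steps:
B = -8829
1/(-63082 + B) = 1/(-63082 - 8829) = 1/(-71911) = -1/71911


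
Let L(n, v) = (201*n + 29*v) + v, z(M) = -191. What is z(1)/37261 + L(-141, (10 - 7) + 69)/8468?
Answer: -977147629/315526148 ≈ -3.0969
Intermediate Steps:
L(n, v) = 30*v + 201*n (L(n, v) = (29*v + 201*n) + v = 30*v + 201*n)
z(1)/37261 + L(-141, (10 - 7) + 69)/8468 = -191/37261 + (30*((10 - 7) + 69) + 201*(-141))/8468 = -191*1/37261 + (30*(3 + 69) - 28341)*(1/8468) = -191/37261 + (30*72 - 28341)*(1/8468) = -191/37261 + (2160 - 28341)*(1/8468) = -191/37261 - 26181*1/8468 = -191/37261 - 26181/8468 = -977147629/315526148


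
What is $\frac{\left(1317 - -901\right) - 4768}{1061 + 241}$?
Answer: $- \frac{425}{217} \approx -1.9585$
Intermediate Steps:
$\frac{\left(1317 - -901\right) - 4768}{1061 + 241} = \frac{\left(1317 + 901\right) - 4768}{1302} = \left(2218 - 4768\right) \frac{1}{1302} = \left(-2550\right) \frac{1}{1302} = - \frac{425}{217}$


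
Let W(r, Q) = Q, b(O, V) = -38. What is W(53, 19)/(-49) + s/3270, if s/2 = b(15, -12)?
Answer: -32927/80115 ≈ -0.41100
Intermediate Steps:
s = -76 (s = 2*(-38) = -76)
W(53, 19)/(-49) + s/3270 = 19/(-49) - 76/3270 = 19*(-1/49) - 76*1/3270 = -19/49 - 38/1635 = -32927/80115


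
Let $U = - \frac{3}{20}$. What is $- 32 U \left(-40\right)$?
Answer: $-192$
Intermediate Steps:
$U = - \frac{3}{20}$ ($U = \left(-3\right) \frac{1}{20} = - \frac{3}{20} \approx -0.15$)
$- 32 U \left(-40\right) = \left(-32\right) \left(- \frac{3}{20}\right) \left(-40\right) = \frac{24}{5} \left(-40\right) = -192$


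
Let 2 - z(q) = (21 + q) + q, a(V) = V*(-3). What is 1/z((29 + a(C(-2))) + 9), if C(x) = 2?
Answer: -1/83 ≈ -0.012048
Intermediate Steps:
a(V) = -3*V
z(q) = -19 - 2*q (z(q) = 2 - ((21 + q) + q) = 2 - (21 + 2*q) = 2 + (-21 - 2*q) = -19 - 2*q)
1/z((29 + a(C(-2))) + 9) = 1/(-19 - 2*((29 - 3*2) + 9)) = 1/(-19 - 2*((29 - 6) + 9)) = 1/(-19 - 2*(23 + 9)) = 1/(-19 - 2*32) = 1/(-19 - 64) = 1/(-83) = -1/83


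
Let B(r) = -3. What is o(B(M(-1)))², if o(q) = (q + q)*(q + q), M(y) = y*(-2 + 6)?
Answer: 1296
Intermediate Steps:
M(y) = 4*y (M(y) = y*4 = 4*y)
o(q) = 4*q² (o(q) = (2*q)*(2*q) = 4*q²)
o(B(M(-1)))² = (4*(-3)²)² = (4*9)² = 36² = 1296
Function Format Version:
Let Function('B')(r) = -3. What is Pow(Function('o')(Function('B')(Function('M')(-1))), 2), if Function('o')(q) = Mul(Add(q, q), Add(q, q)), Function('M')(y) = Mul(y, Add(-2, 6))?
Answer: 1296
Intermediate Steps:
Function('M')(y) = Mul(4, y) (Function('M')(y) = Mul(y, 4) = Mul(4, y))
Function('o')(q) = Mul(4, Pow(q, 2)) (Function('o')(q) = Mul(Mul(2, q), Mul(2, q)) = Mul(4, Pow(q, 2)))
Pow(Function('o')(Function('B')(Function('M')(-1))), 2) = Pow(Mul(4, Pow(-3, 2)), 2) = Pow(Mul(4, 9), 2) = Pow(36, 2) = 1296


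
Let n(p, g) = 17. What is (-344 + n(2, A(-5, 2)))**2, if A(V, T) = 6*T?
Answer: 106929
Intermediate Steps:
(-344 + n(2, A(-5, 2)))**2 = (-344 + 17)**2 = (-327)**2 = 106929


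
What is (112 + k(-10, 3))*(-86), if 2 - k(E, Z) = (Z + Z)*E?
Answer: -14964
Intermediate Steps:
k(E, Z) = 2 - 2*E*Z (k(E, Z) = 2 - (Z + Z)*E = 2 - 2*Z*E = 2 - 2*E*Z)
(112 + k(-10, 3))*(-86) = (112 + (2 - 2*(-10)*3))*(-86) = (112 + (2 + 60))*(-86) = (112 + 62)*(-86) = 174*(-86) = -14964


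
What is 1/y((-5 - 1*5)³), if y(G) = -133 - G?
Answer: 1/867 ≈ 0.0011534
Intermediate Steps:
1/y((-5 - 1*5)³) = 1/(-133 - (-5 - 1*5)³) = 1/(-133 - (-5 - 5)³) = 1/(-133 - 1*(-10)³) = 1/(-133 - 1*(-1000)) = 1/(-133 + 1000) = 1/867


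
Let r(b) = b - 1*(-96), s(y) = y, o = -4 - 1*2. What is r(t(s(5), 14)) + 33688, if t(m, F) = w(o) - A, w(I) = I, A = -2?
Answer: 33780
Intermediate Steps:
o = -6 (o = -4 - 2 = -6)
t(m, F) = -4 (t(m, F) = -6 - 1*(-2) = -6 + 2 = -4)
r(b) = 96 + b (r(b) = b + 96 = 96 + b)
r(t(s(5), 14)) + 33688 = (96 - 4) + 33688 = 92 + 33688 = 33780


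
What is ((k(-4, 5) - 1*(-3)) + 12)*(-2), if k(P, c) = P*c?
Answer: 10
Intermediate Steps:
((k(-4, 5) - 1*(-3)) + 12)*(-2) = ((-4*5 - 1*(-3)) + 12)*(-2) = ((-20 + 3) + 12)*(-2) = (-17 + 12)*(-2) = -5*(-2) = 10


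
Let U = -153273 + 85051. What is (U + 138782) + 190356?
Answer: 260916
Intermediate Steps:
U = -68222
(U + 138782) + 190356 = (-68222 + 138782) + 190356 = 70560 + 190356 = 260916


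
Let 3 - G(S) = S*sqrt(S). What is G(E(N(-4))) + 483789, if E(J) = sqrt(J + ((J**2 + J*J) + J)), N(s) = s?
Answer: 483792 - 4*2**(1/4)*3**(3/4) ≈ 4.8378e+5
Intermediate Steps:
E(J) = sqrt(2*J + 2*J**2) (E(J) = sqrt(J + ((J**2 + J**2) + J)) = sqrt(J + (2*J**2 + J)) = sqrt(J + (J + 2*J**2)) = sqrt(2*J + 2*J**2))
G(S) = 3 - S**(3/2) (G(S) = 3 - S*sqrt(S) = 3 - S**(3/2))
G(E(N(-4))) + 483789 = (3 - (sqrt(2)*sqrt(-4*(1 - 4)))**(3/2)) + 483789 = (3 - (sqrt(2)*sqrt(-4*(-3)))**(3/2)) + 483789 = (3 - (sqrt(2)*sqrt(12))**(3/2)) + 483789 = (3 - (sqrt(2)*(2*sqrt(3)))**(3/2)) + 483789 = (3 - (2*sqrt(6))**(3/2)) + 483789 = (3 - 4*2**(1/4)*3**(3/4)) + 483789 = 483792 - 4*2**(1/4)*3**(3/4)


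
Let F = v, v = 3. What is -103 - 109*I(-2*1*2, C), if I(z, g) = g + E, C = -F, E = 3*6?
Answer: -1738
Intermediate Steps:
E = 18
F = 3
C = -3 (C = -1*3 = -3)
I(z, g) = 18 + g (I(z, g) = g + 18 = 18 + g)
-103 - 109*I(-2*1*2, C) = -103 - 109*(18 - 3) = -103 - 109*15 = -103 - 1635 = -1738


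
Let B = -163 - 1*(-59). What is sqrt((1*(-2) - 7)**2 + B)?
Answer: I*sqrt(23) ≈ 4.7958*I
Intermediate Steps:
B = -104 (B = -163 + 59 = -104)
sqrt((1*(-2) - 7)**2 + B) = sqrt((1*(-2) - 7)**2 - 104) = sqrt((-2 - 7)**2 - 104) = sqrt((-9)**2 - 104) = sqrt(81 - 104) = sqrt(-23) = I*sqrt(23)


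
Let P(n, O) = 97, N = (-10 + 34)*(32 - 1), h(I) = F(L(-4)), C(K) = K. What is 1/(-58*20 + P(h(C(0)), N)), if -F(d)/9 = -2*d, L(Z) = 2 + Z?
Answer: -1/1063 ≈ -0.00094073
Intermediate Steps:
F(d) = 18*d (F(d) = -(-18)*d = 18*d)
h(I) = -36 (h(I) = 18*(2 - 4) = 18*(-2) = -36)
N = 744 (N = 24*31 = 744)
1/(-58*20 + P(h(C(0)), N)) = 1/(-58*20 + 97) = 1/(-1160 + 97) = 1/(-1063) = -1/1063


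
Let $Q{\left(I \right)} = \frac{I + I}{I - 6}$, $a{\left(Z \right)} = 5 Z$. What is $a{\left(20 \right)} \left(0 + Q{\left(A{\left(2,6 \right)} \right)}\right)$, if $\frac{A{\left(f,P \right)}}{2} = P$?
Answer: $400$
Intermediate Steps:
$A{\left(f,P \right)} = 2 P$
$Q{\left(I \right)} = \frac{2 I}{-6 + I}$
$a{\left(20 \right)} \left(0 + Q{\left(A{\left(2,6 \right)} \right)}\right) = 5 \cdot 20 \left(0 + \frac{2 \cdot 2 \cdot 6}{-6 + 2 \cdot 6}\right) = 100 \left(0 + 2 \cdot 12 \frac{1}{-6 + 12}\right) = 100 \left(0 + 2 \cdot 12 \cdot \frac{1}{6}\right) = 100 \left(0 + 4\right) = 100 \cdot 4 = 400$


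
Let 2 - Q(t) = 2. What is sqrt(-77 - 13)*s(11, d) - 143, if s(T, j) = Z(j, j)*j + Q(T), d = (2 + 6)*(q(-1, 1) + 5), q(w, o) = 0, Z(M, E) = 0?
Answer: -143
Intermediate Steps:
Q(t) = 0 (Q(t) = 2 - 1*2 = 2 - 2 = 0)
d = 40 (d = (2 + 6)*(0 + 5) = 8*5 = 40)
s(T, j) = 0 (s(T, j) = 0*j + 0 = 0 + 0 = 0)
sqrt(-77 - 13)*s(11, d) - 143 = sqrt(-77 - 13)*0 - 143 = sqrt(-90)*0 - 143 = (3*I*sqrt(10))*0 - 143 = 0 - 143 = -143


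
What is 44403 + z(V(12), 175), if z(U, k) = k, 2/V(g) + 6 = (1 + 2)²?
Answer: 44578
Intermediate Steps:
V(g) = ⅔ (V(g) = 2/(-6 + (1 + 2)²) = 2/(-6 + 3²) = 2/(-6 + 9) = 2/3 = 2*(⅓) = ⅔)
44403 + z(V(12), 175) = 44403 + 175 = 44578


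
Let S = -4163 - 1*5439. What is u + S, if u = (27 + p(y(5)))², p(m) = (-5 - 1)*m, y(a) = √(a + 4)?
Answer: -9521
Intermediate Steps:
y(a) = √(4 + a)
p(m) = -6*m
S = -9602 (S = -4163 - 5439 = -9602)
u = 81 (u = (27 - 6*√(4 + 5))² = (27 - 6*√9)² = (27 - 6*3)² = (27 - 18)² = 9² = 81)
u + S = 81 - 9602 = -9521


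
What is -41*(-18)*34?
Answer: 25092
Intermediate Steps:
-41*(-18)*34 = 738*34 = 25092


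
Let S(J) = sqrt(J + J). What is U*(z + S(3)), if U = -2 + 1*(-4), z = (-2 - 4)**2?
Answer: -216 - 6*sqrt(6) ≈ -230.70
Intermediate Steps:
z = 36 (z = (-6)**2 = 36)
U = -6 (U = -2 - 4 = -6)
S(J) = sqrt(2)*sqrt(J) (S(J) = sqrt(2*J) = sqrt(2)*sqrt(J))
U*(z + S(3)) = -6*(36 + sqrt(2)*sqrt(3)) = -6*(36 + sqrt(6)) = -216 - 6*sqrt(6)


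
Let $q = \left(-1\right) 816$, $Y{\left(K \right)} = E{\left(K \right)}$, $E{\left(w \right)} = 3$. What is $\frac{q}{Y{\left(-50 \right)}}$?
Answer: $-272$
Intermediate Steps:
$Y{\left(K \right)} = 3$
$q = -816$
$\frac{q}{Y{\left(-50 \right)}} = - \frac{816}{3} = \left(-816\right) \frac{1}{3} = -272$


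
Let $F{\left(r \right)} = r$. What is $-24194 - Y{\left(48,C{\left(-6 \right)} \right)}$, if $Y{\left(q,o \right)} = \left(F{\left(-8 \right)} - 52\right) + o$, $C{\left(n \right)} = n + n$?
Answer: $-24122$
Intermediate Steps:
$C{\left(n \right)} = 2 n$
$Y{\left(q,o \right)} = -60 + o$ ($Y{\left(q,o \right)} = \left(-8 - 52\right) + o = -60 + o$)
$-24194 - Y{\left(48,C{\left(-6 \right)} \right)} = -24194 - \left(-60 + 2 \left(-6\right)\right) = -24194 - \left(-60 - 12\right) = -24194 - -72 = -24194 + 72 = -24122$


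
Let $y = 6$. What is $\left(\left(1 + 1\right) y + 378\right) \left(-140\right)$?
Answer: $-54600$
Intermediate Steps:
$\left(\left(1 + 1\right) y + 378\right) \left(-140\right) = \left(\left(1 + 1\right) 6 + 378\right) \left(-140\right) = \left(2 \cdot 6 + 378\right) \left(-140\right) = \left(12 + 378\right) \left(-140\right) = 390 \left(-140\right) = -54600$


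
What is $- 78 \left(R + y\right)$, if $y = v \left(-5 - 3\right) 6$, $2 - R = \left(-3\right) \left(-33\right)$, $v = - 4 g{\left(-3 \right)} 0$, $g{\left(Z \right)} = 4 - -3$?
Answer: $7566$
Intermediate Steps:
$g{\left(Z \right)} = 7$ ($g{\left(Z \right)} = 4 + 3 = 7$)
$v = 0$ ($v = \left(-4\right) 7 \cdot 0 = \left(-28\right) 0 = 0$)
$R = -97$ ($R = 2 - \left(-3\right) \left(-33\right) = 2 - 99 = -97$)
$y = 0$ ($y = 0 \left(-5 - 3\right) 6 = 0 \left(\left(-8\right) 6\right) = 0 \left(-48\right) = 0$)
$- 78 \left(R + y\right) = - 78 \left(-97 + 0\right) = \left(-78\right) \left(-97\right) = 7566$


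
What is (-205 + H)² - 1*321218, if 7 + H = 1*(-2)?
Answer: -275422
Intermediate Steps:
H = -9 (H = -7 + 1*(-2) = -7 - 2 = -9)
(-205 + H)² - 1*321218 = (-205 - 9)² - 1*321218 = (-214)² - 321218 = 45796 - 321218 = -275422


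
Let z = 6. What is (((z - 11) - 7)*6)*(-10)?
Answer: 720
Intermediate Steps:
(((z - 11) - 7)*6)*(-10) = (((6 - 11) - 7)*6)*(-10) = ((-5 - 7)*6)*(-10) = -12*6*(-10) = -72*(-10) = 720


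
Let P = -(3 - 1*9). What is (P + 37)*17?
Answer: 731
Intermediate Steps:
P = 6 (P = -(3 - 9) = -1*(-6) = 6)
(P + 37)*17 = (6 + 37)*17 = 43*17 = 731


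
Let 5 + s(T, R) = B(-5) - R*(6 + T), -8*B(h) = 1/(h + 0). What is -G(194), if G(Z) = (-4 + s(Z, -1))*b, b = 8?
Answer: -7641/5 ≈ -1528.2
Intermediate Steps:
B(h) = -1/(8*h) (B(h) = -1/(8*(h + 0)) = -1/(8*h))
s(T, R) = -199/40 - R*(6 + T) (s(T, R) = -5 + (-⅛/(-5) - R*(6 + T)) = -5 + (-⅛*(-⅕) - R*(6 + T)) = -5 + (1/40 - R*(6 + T)) = -199/40 - R*(6 + T))
G(Z) = -119/5 + 8*Z (G(Z) = (-4 + (-199/40 - 6*(-1) - 1*(-1)*Z))*8 = (-4 + (-199/40 + 6 + Z))*8 = (-4 + (41/40 + Z))*8 = (-119/40 + Z)*8 = -119/5 + 8*Z)
-G(194) = -(-119/5 + 8*194) = -(-119/5 + 1552) = -1*7641/5 = -7641/5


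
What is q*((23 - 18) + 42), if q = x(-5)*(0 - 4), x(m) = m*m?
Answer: -4700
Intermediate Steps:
x(m) = m²
q = -100 (q = (-5)²*(0 - 4) = 25*(-4) = -100)
q*((23 - 18) + 42) = -100*((23 - 18) + 42) = -100*(5 + 42) = -100*47 = -4700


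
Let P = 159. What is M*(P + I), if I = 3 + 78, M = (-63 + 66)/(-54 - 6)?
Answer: -12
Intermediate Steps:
M = -1/20 (M = 3/(-60) = 3*(-1/60) = -1/20 ≈ -0.050000)
I = 81
M*(P + I) = -(159 + 81)/20 = -1/20*240 = -12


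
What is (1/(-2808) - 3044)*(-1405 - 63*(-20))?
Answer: 1239395185/2808 ≈ 4.4138e+5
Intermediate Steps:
(1/(-2808) - 3044)*(-1405 - 63*(-20)) = (-1/2808 - 3044)*(-1405 + 1260) = -8547553/2808*(-145) = 1239395185/2808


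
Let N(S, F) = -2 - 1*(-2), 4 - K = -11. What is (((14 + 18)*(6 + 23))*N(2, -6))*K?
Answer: 0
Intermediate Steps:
K = 15 (K = 4 - 1*(-11) = 4 + 11 = 15)
N(S, F) = 0 (N(S, F) = -2 + 2 = 0)
(((14 + 18)*(6 + 23))*N(2, -6))*K = (((14 + 18)*(6 + 23))*0)*15 = ((32*29)*0)*15 = (928*0)*15 = 0*15 = 0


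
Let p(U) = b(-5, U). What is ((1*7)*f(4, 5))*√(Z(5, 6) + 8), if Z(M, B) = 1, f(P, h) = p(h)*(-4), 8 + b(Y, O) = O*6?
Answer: -1848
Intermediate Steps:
b(Y, O) = -8 + 6*O (b(Y, O) = -8 + O*6 = -8 + 6*O)
p(U) = -8 + 6*U
f(P, h) = 32 - 24*h (f(P, h) = (-8 + 6*h)*(-4) = 32 - 24*h)
((1*7)*f(4, 5))*√(Z(5, 6) + 8) = ((1*7)*(32 - 24*5))*√(1 + 8) = (7*(32 - 120))*√9 = (7*(-88))*3 = -616*3 = -1848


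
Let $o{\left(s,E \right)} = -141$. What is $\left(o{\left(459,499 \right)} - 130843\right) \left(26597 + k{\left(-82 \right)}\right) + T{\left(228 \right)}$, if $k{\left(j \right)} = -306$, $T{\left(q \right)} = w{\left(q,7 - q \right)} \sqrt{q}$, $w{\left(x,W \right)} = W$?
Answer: $-3443700344 - 442 \sqrt{57} \approx -3.4437 \cdot 10^{9}$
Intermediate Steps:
$T{\left(q \right)} = \sqrt{q} \left(7 - q\right)$ ($T{\left(q \right)} = \left(7 - q\right) \sqrt{q} = \sqrt{q} \left(7 - q\right)$)
$\left(o{\left(459,499 \right)} - 130843\right) \left(26597 + k{\left(-82 \right)}\right) + T{\left(228 \right)} = \left(-141 - 130843\right) \left(26597 - 306\right) + \sqrt{228} \left(7 - 228\right) = \left(-130984\right) 26291 + 2 \sqrt{57} \left(7 - 228\right) = -3443700344 + 2 \sqrt{57} \left(-221\right) = -3443700344 - 442 \sqrt{57}$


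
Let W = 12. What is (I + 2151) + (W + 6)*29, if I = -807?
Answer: 1866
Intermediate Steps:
(I + 2151) + (W + 6)*29 = (-807 + 2151) + (12 + 6)*29 = 1344 + 18*29 = 1344 + 522 = 1866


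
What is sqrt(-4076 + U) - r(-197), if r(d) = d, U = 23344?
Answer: 197 + 2*sqrt(4817) ≈ 335.81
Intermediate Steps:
sqrt(-4076 + U) - r(-197) = sqrt(-4076 + 23344) - 1*(-197) = sqrt(19268) + 197 = 2*sqrt(4817) + 197 = 197 + 2*sqrt(4817)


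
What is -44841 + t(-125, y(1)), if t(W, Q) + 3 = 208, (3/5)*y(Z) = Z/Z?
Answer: -44636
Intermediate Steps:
y(Z) = 5/3 (y(Z) = 5*(Z/Z)/3 = (5/3)*1 = 5/3)
t(W, Q) = 205 (t(W, Q) = -3 + 208 = 205)
-44841 + t(-125, y(1)) = -44841 + 205 = -44636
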